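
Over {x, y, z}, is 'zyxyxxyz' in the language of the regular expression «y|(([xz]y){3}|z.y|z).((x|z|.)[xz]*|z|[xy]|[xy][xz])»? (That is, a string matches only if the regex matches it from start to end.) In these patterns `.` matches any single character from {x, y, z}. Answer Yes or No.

No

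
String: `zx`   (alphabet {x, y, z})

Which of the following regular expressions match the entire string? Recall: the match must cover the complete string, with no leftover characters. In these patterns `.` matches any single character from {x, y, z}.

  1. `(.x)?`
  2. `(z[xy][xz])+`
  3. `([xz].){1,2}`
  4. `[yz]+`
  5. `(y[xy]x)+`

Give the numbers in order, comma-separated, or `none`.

1, 3

1 → match
2 → no match
3 → match
4 → no match
5 → no match — must start with `y`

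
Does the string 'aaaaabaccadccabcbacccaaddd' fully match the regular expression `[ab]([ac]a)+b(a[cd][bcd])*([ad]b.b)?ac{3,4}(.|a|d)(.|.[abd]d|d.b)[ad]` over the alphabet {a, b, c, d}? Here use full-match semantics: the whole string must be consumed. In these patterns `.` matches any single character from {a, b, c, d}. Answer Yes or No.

No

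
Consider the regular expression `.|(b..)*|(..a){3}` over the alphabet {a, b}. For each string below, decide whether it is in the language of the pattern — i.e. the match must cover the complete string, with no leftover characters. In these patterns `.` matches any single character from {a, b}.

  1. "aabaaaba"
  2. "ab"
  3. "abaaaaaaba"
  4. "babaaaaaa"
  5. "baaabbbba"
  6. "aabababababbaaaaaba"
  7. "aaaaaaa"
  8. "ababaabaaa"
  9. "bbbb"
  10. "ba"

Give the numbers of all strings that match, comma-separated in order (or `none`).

none

1. "aabaaaba" → no match
2. "ab" → no match
3. "abaaaaaaba" → no match
4. "babaaaaaa" → no match
5. "baaabbbba" → no match
6 → no match
7. "aaaaaaa" → no match
8. "ababaabaaa" → no match
9. "bbbb" → no match
10. "ba" → no match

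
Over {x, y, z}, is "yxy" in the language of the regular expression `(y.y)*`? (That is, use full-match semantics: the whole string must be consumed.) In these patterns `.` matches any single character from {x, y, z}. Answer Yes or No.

Yes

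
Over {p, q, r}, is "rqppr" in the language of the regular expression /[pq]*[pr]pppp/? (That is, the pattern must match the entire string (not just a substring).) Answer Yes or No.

No

Every match must end with "pppp", but "rqppr" does not.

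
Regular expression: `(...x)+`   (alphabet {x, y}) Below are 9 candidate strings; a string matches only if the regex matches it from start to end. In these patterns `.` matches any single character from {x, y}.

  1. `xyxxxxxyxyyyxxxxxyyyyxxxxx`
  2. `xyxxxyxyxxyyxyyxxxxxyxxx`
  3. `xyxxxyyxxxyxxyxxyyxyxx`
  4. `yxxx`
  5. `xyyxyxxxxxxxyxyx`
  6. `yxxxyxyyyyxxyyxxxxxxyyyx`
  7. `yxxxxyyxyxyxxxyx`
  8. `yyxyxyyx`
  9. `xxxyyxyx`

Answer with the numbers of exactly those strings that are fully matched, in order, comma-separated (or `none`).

4, 5, 7

1 → no match
2 → no match
3 → no match
4 → match
5 → match
6 → no match
7 → match
8 → no match
9 → no match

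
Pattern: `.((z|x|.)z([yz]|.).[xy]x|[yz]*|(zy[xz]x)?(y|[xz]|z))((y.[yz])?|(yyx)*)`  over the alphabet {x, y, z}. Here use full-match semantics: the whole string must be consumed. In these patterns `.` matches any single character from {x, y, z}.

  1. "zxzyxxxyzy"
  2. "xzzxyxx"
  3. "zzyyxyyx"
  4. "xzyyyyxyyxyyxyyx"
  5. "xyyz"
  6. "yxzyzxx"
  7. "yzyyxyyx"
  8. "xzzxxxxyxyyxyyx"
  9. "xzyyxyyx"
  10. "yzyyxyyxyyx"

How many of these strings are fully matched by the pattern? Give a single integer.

9

1. "zxzyxxxyzy" → match
2. "xzzxyxx" → match
3. "zzyyxyyx" → match
4 → match
5. "xyyz" → match
6. "yxzyzxx" → match
7. "yzyyxyyx" → match
8 → no match
9. "xzyyxyyx" → match
10. "yzyyxyyxyyx" → match
Total matched: 9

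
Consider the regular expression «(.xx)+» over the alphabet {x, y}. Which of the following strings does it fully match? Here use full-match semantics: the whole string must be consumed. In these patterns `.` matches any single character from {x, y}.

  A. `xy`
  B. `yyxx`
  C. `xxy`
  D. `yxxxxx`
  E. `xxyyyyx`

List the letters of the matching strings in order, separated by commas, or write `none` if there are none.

A → no match — must end with `xx`
B → no match
C → no match — must end with `xx`
D → match
E → no match — must end with `xx`

D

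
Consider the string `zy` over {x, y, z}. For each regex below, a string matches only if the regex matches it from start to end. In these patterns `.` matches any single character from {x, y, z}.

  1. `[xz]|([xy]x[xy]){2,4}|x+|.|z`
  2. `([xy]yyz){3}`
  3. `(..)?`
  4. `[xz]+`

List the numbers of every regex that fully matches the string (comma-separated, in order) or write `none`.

1 → no match
2 → no match — must end with `yyz`
3 → match
4 → no match

3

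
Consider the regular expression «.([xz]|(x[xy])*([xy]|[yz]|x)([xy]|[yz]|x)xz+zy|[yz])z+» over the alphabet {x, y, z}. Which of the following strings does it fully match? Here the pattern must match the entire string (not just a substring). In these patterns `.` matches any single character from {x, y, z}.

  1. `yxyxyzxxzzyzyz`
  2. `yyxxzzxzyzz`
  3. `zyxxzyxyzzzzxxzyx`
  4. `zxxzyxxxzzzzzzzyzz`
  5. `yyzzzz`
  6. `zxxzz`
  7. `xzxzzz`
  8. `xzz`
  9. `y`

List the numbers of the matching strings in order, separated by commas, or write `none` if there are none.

5, 8

1 → no match
2 → no match
3 → no match — must end with `z`
4 → no match
5 → match
6 → no match
7 → no match
8 → match
9 → no match — must end with `z`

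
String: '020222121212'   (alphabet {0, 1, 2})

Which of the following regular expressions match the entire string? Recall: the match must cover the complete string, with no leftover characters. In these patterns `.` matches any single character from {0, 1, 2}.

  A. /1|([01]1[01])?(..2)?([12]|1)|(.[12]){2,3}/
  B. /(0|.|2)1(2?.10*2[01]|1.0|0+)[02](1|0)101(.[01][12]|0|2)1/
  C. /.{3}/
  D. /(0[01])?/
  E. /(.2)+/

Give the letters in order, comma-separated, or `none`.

A → no match
B → no match — must end with '1'
C → no match
D → no match
E → match

E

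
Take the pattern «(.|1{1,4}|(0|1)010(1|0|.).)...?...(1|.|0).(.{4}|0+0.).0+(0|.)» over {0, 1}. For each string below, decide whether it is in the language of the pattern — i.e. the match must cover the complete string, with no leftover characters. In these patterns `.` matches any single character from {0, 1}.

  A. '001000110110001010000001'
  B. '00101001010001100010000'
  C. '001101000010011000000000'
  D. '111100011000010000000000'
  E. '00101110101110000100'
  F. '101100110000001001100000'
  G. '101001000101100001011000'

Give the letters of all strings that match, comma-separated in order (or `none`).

A → match
B → match
C → no match
D → match
E → match
F → no match
G → no match

A, B, D, E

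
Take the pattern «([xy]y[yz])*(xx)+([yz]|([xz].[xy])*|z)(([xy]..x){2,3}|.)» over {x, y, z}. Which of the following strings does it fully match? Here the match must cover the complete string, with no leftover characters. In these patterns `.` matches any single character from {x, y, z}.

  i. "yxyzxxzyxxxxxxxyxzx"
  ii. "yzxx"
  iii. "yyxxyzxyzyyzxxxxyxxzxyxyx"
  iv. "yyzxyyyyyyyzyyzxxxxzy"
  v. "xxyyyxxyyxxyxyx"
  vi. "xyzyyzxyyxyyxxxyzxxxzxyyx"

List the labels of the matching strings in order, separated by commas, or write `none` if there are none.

i → no match
ii → no match
iii → no match
iv → match
v → match
vi → no match

iv, v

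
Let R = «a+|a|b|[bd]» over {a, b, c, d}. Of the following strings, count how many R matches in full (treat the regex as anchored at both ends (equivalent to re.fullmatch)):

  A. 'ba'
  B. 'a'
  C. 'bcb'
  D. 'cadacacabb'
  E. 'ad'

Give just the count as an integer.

1

A. 'ba' → no match
B. 'a' → match
C. 'bcb' → no match
D. 'cadacacabb' → no match
E. 'ad' → no match
Total matched: 1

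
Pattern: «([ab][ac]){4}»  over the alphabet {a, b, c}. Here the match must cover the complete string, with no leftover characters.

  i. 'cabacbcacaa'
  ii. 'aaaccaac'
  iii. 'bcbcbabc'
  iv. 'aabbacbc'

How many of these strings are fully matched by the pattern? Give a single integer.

i → no match
ii → no match
iii → match
iv → no match
Total matched: 1

1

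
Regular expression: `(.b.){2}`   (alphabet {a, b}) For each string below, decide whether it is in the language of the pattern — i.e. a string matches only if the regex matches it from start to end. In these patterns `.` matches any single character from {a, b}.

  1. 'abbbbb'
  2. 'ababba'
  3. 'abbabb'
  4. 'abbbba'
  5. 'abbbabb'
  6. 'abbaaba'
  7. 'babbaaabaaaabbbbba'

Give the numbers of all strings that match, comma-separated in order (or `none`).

1. 'abbbbb' → match
2. 'ababba' → match
3. 'abbabb' → match
4. 'abbbba' → match
5. 'abbbabb' → no match
6. 'abbaaba' → no match
7 → no match

1, 2, 3, 4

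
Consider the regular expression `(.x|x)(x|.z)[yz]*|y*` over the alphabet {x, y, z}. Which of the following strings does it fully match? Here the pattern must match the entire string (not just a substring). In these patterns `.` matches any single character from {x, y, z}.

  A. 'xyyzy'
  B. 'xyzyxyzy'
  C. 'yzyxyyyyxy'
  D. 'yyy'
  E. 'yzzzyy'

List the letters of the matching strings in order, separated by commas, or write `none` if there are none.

A → no match
B → no match
C → no match
D → match
E → no match

D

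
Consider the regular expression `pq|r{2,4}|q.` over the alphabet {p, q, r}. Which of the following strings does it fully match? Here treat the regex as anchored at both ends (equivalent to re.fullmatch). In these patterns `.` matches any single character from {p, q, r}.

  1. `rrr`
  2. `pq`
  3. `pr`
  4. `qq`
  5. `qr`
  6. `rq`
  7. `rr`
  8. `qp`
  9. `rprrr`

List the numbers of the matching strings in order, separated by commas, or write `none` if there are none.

1, 2, 4, 5, 7, 8

1 → match
2 → match
3 → no match
4 → match
5 → match
6 → no match
7 → match
8 → match
9 → no match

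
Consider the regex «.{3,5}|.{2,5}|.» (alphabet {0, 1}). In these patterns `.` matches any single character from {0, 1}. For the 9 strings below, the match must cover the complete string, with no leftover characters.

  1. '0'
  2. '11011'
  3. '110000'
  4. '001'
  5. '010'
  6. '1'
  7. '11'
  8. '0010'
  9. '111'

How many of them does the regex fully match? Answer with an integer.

8

1 → match
2 → match
3 → no match
4 → match
5 → match
6 → match
7 → match
8 → match
9 → match
Total matched: 8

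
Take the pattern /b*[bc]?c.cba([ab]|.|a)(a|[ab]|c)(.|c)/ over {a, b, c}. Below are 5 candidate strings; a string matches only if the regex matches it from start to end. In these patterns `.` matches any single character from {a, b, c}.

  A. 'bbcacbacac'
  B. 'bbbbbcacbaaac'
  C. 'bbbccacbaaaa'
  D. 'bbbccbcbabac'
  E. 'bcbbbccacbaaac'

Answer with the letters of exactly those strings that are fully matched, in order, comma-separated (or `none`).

A, B, C, D

A → match
B → match
C → match
D → match
E → no match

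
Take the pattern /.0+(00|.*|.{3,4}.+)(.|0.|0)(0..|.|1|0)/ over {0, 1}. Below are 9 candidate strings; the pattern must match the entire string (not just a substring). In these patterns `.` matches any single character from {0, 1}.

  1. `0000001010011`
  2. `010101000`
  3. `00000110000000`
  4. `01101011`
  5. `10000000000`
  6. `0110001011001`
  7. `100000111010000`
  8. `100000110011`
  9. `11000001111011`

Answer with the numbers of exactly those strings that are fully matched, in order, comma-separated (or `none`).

1 → match
2 → no match
3 → match
4 → no match
5 → match
6 → no match
7 → match
8 → match
9 → no match

1, 3, 5, 7, 8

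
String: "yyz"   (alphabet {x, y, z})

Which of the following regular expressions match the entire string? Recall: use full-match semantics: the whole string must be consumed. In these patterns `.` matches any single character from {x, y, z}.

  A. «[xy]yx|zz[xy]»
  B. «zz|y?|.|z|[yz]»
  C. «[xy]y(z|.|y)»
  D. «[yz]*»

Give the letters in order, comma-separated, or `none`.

A → no match
B → no match
C → match
D → match

C, D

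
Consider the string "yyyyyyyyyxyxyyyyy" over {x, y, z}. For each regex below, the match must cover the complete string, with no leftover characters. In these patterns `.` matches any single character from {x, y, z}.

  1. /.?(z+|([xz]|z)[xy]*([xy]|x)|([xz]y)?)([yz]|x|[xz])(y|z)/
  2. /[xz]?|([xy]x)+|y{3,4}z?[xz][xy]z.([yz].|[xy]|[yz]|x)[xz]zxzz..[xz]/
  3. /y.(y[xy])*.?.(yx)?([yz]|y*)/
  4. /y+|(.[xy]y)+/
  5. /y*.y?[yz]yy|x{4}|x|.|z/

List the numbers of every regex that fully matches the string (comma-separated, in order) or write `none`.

1 → no match
2 → no match
3 → match
4 → no match
5 → no match

3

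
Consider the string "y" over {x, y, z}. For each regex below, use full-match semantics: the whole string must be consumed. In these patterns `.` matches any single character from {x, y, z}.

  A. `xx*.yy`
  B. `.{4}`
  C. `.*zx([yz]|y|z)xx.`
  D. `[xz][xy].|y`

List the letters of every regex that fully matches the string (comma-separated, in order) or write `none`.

D

A → no match — must start with "x"
B → no match
C → no match
D → match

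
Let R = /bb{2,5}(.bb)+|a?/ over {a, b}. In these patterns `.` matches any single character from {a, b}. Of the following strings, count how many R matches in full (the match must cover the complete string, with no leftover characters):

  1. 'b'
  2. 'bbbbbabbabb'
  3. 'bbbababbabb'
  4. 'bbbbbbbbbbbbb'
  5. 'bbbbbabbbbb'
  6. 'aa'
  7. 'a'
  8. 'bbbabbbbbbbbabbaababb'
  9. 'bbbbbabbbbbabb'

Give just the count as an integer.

5

1 → no match
2 → match
3 → no match
4 → match
5 → match
6 → no match
7 → match
8 → no match
9 → match
Total matched: 5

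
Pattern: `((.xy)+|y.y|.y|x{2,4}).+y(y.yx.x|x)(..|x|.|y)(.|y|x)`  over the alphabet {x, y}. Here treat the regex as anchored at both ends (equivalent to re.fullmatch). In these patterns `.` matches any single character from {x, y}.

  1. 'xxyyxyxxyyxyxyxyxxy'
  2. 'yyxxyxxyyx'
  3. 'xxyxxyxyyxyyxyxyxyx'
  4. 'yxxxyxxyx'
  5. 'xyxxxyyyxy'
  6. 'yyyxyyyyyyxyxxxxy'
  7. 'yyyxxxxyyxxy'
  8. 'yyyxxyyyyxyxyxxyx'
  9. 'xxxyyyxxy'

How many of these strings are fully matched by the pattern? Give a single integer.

6

1 → match
2. 'yyxxyxxyyx' → no match
3 → match
4. 'yxxxyxxyx' → no match
5. 'xyxxxyyyxy' → no match
6 → match
7. 'yyyxxxxyyxxy' → match
8 → match
9. 'xxxyyyxxy' → match
Total matched: 6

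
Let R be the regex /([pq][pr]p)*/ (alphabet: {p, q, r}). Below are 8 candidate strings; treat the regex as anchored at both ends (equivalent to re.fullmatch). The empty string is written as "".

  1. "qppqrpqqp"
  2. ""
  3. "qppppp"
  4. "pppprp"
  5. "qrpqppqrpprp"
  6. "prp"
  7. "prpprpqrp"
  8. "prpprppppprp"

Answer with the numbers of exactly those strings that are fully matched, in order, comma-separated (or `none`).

1 → no match
2 → match
3 → match
4 → match
5 → match
6 → match
7 → match
8 → match

2, 3, 4, 5, 6, 7, 8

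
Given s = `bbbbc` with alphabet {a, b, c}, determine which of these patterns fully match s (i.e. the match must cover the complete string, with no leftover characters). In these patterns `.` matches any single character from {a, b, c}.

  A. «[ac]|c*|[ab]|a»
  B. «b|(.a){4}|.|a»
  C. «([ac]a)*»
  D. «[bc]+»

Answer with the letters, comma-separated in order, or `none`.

A → no match
B → no match
C → no match
D → match

D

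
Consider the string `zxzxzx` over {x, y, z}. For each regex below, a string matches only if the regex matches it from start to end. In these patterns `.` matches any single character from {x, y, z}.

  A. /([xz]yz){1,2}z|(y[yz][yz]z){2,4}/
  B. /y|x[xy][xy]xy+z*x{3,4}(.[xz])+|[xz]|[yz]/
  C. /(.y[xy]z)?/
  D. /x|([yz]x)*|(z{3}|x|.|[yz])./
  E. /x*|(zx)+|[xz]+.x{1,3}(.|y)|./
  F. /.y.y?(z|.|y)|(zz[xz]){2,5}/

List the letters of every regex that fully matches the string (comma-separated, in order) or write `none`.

A → no match
B → no match
C → no match
D → match
E → match
F → no match

D, E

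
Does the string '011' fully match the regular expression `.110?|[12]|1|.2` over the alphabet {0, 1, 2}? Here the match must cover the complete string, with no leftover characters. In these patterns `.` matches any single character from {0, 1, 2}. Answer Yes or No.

Yes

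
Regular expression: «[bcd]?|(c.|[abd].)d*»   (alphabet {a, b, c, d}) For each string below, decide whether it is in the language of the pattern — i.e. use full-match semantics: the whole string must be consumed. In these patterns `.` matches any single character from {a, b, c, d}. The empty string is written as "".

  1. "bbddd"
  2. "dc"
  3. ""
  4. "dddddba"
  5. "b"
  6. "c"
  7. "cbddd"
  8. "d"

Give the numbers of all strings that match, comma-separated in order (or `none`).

1, 2, 3, 5, 6, 7, 8

1 → match
2 → match
3 → match
4 → no match
5 → match
6 → match
7 → match
8 → match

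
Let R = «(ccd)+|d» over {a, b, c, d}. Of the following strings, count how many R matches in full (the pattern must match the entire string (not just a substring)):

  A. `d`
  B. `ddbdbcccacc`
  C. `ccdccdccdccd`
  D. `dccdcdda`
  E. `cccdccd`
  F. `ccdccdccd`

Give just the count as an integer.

3

A → match
B → no match
C → match
D → no match
E → no match
F → match
Total matched: 3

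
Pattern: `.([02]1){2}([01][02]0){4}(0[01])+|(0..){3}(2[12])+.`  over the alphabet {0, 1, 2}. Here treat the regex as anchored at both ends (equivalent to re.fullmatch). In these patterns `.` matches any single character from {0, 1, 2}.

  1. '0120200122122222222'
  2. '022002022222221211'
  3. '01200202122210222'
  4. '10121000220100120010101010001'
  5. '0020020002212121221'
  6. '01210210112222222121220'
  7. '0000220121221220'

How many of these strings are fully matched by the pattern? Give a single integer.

1 → no match
2 → match
3 → no match
4 → no match
5 → no match
6 → no match
7 → no match
Total matched: 1

1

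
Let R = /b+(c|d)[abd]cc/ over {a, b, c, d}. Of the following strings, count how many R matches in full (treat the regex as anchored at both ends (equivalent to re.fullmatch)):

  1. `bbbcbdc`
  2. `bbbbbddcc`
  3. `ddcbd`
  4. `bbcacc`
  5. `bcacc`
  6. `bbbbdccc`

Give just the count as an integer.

3

1. `bbbcbdc` → no match — must end with `cc`
2. `bbbbbddcc` → match
3. `ddcbd` → no match — must start with `b`
4. `bbcacc` → match
5. `bcacc` → match
6. `bbbbdccc` → no match
Total matched: 3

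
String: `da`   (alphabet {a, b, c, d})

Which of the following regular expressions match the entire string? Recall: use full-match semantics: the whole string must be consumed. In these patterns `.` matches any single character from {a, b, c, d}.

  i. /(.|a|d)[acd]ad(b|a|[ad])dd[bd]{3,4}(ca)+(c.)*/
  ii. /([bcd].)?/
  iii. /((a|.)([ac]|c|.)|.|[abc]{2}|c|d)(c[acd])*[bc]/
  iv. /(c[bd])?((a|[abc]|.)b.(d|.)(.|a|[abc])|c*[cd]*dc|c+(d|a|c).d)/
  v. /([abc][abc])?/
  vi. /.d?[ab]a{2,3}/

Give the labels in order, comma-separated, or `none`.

i → no match
ii → match
iii → no match
iv → no match
v → no match
vi → no match

ii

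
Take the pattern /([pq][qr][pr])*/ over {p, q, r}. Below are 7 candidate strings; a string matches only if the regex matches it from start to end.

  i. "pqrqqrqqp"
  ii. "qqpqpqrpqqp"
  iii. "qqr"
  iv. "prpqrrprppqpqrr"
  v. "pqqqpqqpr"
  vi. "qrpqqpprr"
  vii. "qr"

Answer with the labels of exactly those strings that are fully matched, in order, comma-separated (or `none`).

i. "pqrqqrqqp" → match
ii. "qqpqpqrpqqp" → no match
iii. "qqr" → match
iv → match
v. "pqqqpqqpr" → no match
vi. "qrpqqpprr" → match
vii. "qr" → no match

i, iii, iv, vi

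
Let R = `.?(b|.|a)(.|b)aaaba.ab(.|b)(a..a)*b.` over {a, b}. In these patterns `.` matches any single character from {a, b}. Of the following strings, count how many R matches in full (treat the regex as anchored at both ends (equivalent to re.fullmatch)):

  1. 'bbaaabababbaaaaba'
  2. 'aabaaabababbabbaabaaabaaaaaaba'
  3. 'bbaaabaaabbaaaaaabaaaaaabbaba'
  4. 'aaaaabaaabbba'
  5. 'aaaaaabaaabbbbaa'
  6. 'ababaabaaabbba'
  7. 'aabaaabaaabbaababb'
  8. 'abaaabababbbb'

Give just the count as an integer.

1 → match
2 → match
3 → match
4 → match
5 → no match
6 → no match
7 → match
8 → match
Total matched: 6

6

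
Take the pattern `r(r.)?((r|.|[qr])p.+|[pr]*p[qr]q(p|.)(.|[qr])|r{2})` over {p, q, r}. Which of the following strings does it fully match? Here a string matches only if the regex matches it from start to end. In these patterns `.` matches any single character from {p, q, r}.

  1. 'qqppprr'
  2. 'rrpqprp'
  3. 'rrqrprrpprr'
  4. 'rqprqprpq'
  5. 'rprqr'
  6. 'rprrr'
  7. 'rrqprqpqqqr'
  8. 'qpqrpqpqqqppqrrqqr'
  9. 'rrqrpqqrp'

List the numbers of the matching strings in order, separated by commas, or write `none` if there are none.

1 → no match — must start with 'r'
2 → match
3 → match
4 → match
5 → no match
6 → no match
7 → no match
8 → no match — must start with 'r'
9 → match

2, 3, 4, 9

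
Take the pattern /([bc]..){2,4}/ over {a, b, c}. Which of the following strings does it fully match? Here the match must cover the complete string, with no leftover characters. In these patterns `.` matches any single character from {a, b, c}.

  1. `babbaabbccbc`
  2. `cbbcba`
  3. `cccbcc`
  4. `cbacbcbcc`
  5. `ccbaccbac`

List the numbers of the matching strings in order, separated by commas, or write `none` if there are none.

1 → match
2 → match
3 → match
4 → match
5 → no match

1, 2, 3, 4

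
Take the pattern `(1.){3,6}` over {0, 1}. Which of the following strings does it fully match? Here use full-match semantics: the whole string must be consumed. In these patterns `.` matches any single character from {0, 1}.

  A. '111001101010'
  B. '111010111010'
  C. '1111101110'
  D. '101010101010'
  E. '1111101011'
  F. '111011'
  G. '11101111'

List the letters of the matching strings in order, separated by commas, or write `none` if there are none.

B, C, D, E, F, G

A → no match
B → match
C → match
D → match
E → match
F → match
G → match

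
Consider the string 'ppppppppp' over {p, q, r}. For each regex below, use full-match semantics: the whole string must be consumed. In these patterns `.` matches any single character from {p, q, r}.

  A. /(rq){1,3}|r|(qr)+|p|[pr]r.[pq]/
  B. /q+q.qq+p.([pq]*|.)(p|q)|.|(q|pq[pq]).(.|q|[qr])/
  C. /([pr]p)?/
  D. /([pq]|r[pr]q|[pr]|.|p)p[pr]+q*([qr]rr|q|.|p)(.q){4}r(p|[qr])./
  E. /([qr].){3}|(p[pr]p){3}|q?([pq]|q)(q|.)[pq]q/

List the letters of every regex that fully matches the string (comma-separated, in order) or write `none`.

A → no match
B → no match
C → no match
D → no match
E → match

E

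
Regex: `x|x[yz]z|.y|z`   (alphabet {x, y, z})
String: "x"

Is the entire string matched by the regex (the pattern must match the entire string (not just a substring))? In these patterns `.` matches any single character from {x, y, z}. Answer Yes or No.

Yes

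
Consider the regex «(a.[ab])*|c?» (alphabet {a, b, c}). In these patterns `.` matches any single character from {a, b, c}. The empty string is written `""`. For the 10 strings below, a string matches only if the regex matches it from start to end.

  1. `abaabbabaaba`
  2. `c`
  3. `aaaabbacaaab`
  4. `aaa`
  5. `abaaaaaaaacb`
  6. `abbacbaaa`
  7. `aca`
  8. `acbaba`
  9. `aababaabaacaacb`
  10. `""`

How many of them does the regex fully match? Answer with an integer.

1 → match
2 → match
3 → match
4 → match
5 → match
6 → match
7 → match
8 → match
9 → match
10 → match
Total matched: 10

10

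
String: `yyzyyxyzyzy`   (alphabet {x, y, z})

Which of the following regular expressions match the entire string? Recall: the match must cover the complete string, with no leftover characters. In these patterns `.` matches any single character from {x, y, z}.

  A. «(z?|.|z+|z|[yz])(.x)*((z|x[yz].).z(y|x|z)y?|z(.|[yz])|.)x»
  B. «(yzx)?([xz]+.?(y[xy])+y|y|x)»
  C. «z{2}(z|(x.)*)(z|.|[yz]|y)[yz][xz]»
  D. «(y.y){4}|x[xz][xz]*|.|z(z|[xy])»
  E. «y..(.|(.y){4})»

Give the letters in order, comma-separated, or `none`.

E

A → no match — must end with `x`
B → no match
C → no match — must start with `z`
D → no match
E → match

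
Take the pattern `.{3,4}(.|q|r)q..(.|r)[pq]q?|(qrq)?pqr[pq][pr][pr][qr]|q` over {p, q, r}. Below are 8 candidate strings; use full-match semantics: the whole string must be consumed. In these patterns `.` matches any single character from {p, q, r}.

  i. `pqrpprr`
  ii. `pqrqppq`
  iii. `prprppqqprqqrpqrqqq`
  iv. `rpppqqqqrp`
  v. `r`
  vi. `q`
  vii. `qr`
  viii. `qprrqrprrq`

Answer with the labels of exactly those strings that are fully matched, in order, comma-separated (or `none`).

i, ii, iv, vi

i → match
ii → match
iii → no match
iv → match
v → no match
vi → match
vii → no match
viii → no match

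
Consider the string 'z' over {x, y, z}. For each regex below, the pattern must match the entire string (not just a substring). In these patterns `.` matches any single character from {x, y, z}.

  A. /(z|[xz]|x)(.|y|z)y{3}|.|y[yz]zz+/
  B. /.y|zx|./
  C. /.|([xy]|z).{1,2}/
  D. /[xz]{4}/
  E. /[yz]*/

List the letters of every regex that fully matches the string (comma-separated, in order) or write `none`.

A → match
B → match
C → match
D → no match
E → match

A, B, C, E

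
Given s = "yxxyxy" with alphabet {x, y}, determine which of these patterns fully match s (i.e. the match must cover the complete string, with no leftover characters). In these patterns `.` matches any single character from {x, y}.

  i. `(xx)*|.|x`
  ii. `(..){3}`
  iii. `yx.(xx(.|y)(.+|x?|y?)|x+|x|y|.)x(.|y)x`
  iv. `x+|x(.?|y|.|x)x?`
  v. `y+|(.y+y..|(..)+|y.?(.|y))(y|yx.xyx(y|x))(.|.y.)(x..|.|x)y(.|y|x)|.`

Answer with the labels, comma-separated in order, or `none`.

ii

i → no match
ii → match
iii → no match — must end with "x"
iv → no match — must start with "x"
v → no match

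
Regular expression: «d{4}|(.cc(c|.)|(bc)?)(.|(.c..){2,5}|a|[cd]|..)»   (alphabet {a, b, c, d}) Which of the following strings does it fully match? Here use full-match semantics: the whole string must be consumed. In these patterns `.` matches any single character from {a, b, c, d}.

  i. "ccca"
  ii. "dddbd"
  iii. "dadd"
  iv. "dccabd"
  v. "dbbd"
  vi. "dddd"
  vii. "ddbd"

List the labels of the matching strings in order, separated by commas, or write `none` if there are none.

iv, vi

i → no match
ii → no match
iii → no match
iv → match
v → no match
vi → match
vii → no match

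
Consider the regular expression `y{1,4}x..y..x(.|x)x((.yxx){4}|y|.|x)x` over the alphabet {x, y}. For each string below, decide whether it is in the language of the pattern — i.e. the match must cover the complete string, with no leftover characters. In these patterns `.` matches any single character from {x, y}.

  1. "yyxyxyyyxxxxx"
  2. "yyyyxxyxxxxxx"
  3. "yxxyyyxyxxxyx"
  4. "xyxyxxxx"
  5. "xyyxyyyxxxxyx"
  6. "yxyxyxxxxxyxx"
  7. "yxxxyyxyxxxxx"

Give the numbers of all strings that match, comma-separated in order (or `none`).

1

1 → match
2 → no match
3 → no match
4 → no match — must start with "y"
5 → no match — must start with "y"
6 → no match
7 → no match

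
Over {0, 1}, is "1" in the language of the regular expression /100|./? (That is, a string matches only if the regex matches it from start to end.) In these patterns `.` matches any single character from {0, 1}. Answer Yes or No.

Yes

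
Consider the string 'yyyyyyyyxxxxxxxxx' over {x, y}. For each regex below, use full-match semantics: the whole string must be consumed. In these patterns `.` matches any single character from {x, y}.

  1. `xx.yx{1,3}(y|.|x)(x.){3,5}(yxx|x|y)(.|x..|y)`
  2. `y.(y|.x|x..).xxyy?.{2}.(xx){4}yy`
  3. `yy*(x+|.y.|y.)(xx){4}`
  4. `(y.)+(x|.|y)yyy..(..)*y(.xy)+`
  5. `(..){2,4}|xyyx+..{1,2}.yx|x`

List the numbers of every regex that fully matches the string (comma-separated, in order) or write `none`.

3

1 → no match — must start with 'xx'
2 → no match — must end with 'xxyy'
3 → match
4 → no match — must end with 'xy'
5 → no match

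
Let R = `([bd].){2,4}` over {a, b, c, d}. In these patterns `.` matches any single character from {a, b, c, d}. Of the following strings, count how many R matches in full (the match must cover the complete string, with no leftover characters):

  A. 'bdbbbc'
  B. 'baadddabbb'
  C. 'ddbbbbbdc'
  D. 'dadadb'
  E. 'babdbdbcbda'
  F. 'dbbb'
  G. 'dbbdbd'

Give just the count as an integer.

A → match
B → no match
C → no match
D → match
E → no match
F → match
G → match
Total matched: 4

4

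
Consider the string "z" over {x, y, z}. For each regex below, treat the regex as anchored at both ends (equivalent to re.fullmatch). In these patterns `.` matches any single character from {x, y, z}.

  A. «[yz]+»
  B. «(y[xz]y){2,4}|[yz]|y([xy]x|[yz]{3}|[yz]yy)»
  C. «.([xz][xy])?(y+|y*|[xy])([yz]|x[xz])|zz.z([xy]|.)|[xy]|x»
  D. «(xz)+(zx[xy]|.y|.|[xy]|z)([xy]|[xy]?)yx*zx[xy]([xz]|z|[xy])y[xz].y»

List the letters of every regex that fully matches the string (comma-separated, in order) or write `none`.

A, B

A → match
B → match
C → no match
D → no match — must start with "xz"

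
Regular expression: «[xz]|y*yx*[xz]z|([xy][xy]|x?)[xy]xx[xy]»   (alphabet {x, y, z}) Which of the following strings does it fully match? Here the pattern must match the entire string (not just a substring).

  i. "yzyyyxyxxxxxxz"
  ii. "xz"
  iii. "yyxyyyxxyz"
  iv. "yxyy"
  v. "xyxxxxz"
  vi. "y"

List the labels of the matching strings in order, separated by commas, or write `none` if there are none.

none

i → no match
ii → no match
iii → no match
iv → no match
v → no match
vi → no match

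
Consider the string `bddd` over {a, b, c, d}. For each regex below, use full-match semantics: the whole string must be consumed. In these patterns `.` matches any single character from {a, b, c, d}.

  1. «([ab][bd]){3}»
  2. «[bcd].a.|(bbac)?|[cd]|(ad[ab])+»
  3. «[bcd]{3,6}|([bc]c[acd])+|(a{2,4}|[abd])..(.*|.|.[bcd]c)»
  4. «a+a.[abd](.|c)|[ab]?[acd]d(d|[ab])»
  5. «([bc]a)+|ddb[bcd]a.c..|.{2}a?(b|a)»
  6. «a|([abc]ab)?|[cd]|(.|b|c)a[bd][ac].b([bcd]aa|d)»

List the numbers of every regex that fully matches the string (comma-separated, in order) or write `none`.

1 → no match
2 → no match
3 → match
4 → match
5 → no match
6 → no match

3, 4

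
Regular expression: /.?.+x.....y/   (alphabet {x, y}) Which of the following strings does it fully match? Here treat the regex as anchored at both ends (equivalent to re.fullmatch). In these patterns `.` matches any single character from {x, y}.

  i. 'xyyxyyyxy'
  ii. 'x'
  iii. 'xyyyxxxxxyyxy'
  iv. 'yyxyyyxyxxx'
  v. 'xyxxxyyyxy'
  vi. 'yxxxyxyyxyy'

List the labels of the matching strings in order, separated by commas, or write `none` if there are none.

iii, v

i → no match
ii → no match — must end with 'y'
iii → match
iv → no match — must end with 'y'
v → match
vi → no match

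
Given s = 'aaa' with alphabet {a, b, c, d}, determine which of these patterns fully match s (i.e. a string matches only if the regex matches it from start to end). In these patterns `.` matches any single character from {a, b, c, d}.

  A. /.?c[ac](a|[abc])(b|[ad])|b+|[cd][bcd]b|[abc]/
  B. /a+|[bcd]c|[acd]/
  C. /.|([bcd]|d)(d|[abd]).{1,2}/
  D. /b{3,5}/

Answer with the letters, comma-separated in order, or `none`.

A → no match
B → match
C → no match
D → no match — must start with 'b'

B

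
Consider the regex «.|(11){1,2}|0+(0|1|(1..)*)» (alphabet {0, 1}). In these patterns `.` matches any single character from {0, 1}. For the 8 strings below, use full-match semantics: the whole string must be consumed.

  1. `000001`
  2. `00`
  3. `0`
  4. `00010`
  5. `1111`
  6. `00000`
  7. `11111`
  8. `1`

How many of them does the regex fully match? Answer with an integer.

1 → match
2 → match
3 → match
4 → no match
5 → match
6 → match
7 → no match
8 → match
Total matched: 6

6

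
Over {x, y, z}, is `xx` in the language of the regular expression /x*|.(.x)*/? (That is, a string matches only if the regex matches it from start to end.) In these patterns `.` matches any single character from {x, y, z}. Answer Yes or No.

Yes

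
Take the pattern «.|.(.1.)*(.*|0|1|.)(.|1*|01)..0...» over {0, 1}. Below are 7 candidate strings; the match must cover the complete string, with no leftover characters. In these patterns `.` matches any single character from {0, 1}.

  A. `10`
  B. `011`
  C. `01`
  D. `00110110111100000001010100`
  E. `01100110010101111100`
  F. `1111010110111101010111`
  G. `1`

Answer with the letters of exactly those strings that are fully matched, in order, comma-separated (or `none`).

D, F, G

A → no match
B → no match
C → no match
D → match
E → no match
F → match
G → match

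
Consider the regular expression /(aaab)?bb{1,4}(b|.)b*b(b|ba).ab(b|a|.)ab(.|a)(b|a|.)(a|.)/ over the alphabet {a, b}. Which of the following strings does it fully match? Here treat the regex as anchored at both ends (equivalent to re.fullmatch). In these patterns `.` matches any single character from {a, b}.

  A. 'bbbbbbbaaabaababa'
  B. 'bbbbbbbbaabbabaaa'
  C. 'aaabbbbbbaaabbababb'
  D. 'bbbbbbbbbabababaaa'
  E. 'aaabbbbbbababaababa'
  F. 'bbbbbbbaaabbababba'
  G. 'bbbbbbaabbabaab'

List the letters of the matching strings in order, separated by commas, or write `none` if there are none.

A → match
B → match
C → match
D → no match
E → match
F → no match
G → match

A, B, C, E, G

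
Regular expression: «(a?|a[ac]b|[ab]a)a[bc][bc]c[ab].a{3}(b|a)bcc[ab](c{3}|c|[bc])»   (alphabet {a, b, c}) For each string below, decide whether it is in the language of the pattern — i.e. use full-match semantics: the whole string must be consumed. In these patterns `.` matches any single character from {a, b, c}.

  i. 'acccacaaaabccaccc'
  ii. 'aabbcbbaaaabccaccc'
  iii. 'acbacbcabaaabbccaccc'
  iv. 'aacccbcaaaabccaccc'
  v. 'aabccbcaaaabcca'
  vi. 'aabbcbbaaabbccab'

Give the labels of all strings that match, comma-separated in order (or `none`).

i → match
ii → match
iii → match
iv → match
v → no match
vi → match

i, ii, iii, iv, vi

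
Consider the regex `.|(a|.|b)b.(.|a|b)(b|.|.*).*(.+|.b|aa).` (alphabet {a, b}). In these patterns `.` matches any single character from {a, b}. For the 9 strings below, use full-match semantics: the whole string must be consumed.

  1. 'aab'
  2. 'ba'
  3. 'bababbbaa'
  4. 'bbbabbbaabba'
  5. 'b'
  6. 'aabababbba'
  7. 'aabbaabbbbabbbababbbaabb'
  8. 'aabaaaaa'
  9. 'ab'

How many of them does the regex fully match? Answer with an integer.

2

1 → no match
2 → no match
3 → no match
4 → match
5 → match
6 → no match
7 → no match
8 → no match
9 → no match
Total matched: 2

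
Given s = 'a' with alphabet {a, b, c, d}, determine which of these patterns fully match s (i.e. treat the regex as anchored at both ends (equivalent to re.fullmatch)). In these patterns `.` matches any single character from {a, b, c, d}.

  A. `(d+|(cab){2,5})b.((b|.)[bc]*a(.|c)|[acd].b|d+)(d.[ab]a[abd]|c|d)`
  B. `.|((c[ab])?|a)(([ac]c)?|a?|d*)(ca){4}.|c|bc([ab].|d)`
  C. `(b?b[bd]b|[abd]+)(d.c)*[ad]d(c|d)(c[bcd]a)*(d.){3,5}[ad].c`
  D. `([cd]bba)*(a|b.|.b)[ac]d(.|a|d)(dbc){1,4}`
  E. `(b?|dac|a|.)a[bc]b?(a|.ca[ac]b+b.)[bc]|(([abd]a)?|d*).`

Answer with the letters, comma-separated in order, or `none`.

B, E

A → no match
B → match
C → no match — must end with 'c'
D → no match — must end with 'dbc'
E → match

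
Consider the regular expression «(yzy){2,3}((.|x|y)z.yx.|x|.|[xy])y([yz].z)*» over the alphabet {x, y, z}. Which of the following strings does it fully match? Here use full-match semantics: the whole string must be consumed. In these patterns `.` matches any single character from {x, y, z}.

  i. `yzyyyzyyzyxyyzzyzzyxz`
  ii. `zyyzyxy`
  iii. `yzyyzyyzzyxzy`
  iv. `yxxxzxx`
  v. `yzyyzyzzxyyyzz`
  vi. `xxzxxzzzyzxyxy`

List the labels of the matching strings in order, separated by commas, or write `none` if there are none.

iii

i → no match
ii. `zyyzyxy` → no match — must start with `yzy`
iii → match
iv. `yxxxzxx` → no match — must start with `yzy`
v → no match
vi → no match — must start with `yzy`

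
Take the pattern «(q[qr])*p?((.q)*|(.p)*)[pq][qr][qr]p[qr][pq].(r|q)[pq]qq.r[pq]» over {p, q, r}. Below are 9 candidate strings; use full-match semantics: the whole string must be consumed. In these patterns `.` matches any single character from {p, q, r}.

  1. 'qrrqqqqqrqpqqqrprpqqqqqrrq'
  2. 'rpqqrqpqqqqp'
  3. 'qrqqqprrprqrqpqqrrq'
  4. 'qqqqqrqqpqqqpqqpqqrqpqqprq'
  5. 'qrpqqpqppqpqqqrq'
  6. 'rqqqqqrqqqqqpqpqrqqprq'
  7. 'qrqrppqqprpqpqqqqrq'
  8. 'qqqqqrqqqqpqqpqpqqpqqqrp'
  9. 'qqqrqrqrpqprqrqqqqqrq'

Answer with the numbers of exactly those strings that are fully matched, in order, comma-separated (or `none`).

1 → match
2 → no match
3 → no match
4 → match
5 → match
6 → no match
7 → no match
8 → match
9 → no match

1, 4, 5, 8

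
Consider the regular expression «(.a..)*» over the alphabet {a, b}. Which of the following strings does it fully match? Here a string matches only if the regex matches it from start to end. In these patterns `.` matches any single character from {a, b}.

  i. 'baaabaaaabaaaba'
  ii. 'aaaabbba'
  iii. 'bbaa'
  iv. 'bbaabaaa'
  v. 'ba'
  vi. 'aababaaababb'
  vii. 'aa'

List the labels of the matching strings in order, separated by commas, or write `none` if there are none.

i → no match
ii → no match
iii → no match
iv → no match
v → no match
vi → match
vii → no match

vi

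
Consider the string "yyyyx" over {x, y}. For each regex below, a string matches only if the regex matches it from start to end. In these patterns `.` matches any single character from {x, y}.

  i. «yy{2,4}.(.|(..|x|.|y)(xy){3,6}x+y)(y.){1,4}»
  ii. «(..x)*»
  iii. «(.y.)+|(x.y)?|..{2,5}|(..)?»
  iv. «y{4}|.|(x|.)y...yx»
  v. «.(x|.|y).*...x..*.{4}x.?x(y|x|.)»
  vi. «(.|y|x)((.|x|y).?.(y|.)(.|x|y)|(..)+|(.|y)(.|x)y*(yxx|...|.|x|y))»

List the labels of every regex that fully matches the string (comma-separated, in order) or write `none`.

iii, vi

i → no match
ii → no match
iii → match
iv → no match
v → no match
vi → match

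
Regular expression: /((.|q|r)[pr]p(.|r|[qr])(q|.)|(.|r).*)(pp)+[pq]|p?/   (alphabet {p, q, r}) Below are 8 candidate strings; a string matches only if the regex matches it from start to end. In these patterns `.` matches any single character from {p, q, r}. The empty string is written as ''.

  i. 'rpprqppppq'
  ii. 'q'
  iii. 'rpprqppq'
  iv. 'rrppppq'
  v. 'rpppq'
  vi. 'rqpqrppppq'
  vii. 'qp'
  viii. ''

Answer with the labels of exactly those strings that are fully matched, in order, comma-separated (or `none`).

i. 'rpprqppppq' → match
ii. 'q' → no match
iii. 'rpprqppq' → match
iv. 'rrppppq' → match
v. 'rpppq' → match
vi. 'rqpqrppppq' → match
vii. 'qp' → no match
viii. '' → match

i, iii, iv, v, vi, viii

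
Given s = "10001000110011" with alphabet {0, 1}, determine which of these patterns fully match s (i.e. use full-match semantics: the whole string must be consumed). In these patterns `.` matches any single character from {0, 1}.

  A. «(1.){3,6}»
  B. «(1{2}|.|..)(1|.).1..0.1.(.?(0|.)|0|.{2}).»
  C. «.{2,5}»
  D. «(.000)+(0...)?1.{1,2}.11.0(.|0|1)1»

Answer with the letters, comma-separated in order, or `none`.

A → no match
B → match
C → no match
D → match

B, D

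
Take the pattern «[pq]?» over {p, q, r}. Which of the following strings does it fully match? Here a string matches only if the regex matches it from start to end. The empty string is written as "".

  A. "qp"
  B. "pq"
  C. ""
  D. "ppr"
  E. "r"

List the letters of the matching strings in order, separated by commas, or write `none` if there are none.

C

A → no match
B → no match
C → match
D → no match
E → no match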